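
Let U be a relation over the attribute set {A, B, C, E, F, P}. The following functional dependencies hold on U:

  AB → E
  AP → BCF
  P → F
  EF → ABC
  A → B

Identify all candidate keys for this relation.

Attribute P never appears on the right-hand side of any dependency, so P must belong to every candidate key.
{P}⁺ = {F, P}, which is not all of the schema, so we must add further attributes.
{A, P}⁺: AP→BCF adds B, C, F; AB→E adds E → {A, B, C, E, F, P}. Minimal: {P}⁺ = {F, P}; {A}⁺ = {A, B, E} — none reach the full schema.
{E, P}⁺: P→F adds F; EF→ABC adds A, B, C → {A, B, C, E, F, P}. Minimal: {P}⁺ = {F, P}; {E}⁺ = {E} — none reach the full schema.
Any other superkey contains one of these as a subset, so there are no further candidate keys.

(A, P); (E, P)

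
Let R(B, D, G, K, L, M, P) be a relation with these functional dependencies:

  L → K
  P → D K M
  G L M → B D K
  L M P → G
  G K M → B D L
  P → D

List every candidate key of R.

Attribute P never appears on the right-hand side of any dependency, so P must belong to every candidate key.
{P}⁺ = {D, K, M, P}, which is not all of the schema, so we must add further attributes.
{G, P}⁺: P→DKM adds D, K, M; GKM→BDL adds B, L → {B, D, G, K, L, M, P}. Minimal: {P}⁺ = {D, K, M, P}; {G}⁺ = {G} — none reach the full schema.
{L, P}⁺: L→K adds K; P→DKM adds D, M; LMP→G adds G; GKM→BDL adds B → {B, D, G, K, L, M, P}. Minimal: {P}⁺ = {D, K, M, P}; {L}⁺ = {K, L} — none reach the full schema.
Any other superkey contains one of these as a subset, so there are no further candidate keys.

{G, P}; {L, P}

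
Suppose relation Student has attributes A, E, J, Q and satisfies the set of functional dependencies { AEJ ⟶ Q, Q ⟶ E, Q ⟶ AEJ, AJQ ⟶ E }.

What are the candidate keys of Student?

{Q}⁺: Q→E adds E; Q→AEJ adds A, J → {A, E, J, Q}.
{A, E, J}⁺: AEJ→Q adds Q → {A, E, J, Q}. Minimal: {E, J}⁺ = {E, J}; {A, J}⁺ = {A, J}; {A, E}⁺ = {A, E} — none reach the full schema.
Any other superkey contains one of these as a subset, so there are no further candidate keys.

Q, AEJ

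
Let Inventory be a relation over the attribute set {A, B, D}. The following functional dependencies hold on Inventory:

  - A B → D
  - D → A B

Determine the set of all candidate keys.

{D}⁺: D→AB adds A, B → {A, B, D}.
{A, B}⁺: AB→D adds D → {A, B, D}. Minimal: {B}⁺ = {B}; {A}⁺ = {A} — none reach the full schema.
Any other superkey contains one of these as a subset, so there are no further candidate keys.

(D), (A, B)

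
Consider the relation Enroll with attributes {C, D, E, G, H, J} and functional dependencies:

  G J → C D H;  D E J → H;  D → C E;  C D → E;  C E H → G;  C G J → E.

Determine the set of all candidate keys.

DJ, GJ, CEHJ

Attribute J never appears on the right-hand side of any dependency, so J must belong to every candidate key.
{J}⁺ = {J}, which is not all of the schema, so we must add further attributes.
{D, J}⁺: D→CE adds C, E; DEJ→H adds H; CEH→G adds G → {C, D, E, G, H, J}.
{G, J}⁺: GJ→CDH adds C, D, H; D→CE adds E → {C, D, E, G, H, J}.
{C, E, H, J}⁺: CEH→G adds G; GJ→CDH adds D → {C, D, E, G, H, J}.
Any other superkey contains one of these as a subset, so there are no further candidate keys.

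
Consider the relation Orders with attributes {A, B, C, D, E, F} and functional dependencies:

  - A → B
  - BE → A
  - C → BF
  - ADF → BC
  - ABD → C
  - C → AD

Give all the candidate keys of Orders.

Attribute E never appears on the right-hand side of any dependency, so E must belong to every candidate key.
{E}⁺ = {E}, which is not all of the schema, so we must add further attributes.
{C, E}⁺: C→BF adds B, F; C→AD adds A, D → {A, B, C, D, E, F}. Minimal: {E}⁺ = {E}; {C}⁺ = {A, B, C, D, F} — none reach the full schema.
{A, D, E}⁺: A→B adds B; ABD→C adds C; C→BF adds F → {A, B, C, D, E, F}. Minimal: {D, E}⁺ = {D, E}; {A, E}⁺ = {A, B, E}; {A, D}⁺ = {A, B, C, D, F} — none reach the full schema.
{B, D, E}⁺: BE→A adds A; ABD→C adds C; C→BF adds F → {A, B, C, D, E, F}. Minimal: {D, E}⁺ = {D, E}; {B, E}⁺ = {A, B, E}; {B, D}⁺ = {B, D} — none reach the full schema.

(C, E), (A, D, E), (B, D, E)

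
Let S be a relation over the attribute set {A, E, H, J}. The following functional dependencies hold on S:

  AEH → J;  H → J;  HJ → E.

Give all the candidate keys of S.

AH

Attributes A, H never appear on any right-hand side, so every candidate key must contain {A, H}.
{A, H}⁺ = {A, E, H, J}, which is all of the schema, so {A, H} is the only candidate key.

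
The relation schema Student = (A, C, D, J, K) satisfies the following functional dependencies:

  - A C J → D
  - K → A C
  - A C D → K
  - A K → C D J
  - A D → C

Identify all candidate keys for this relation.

{K}⁺: K→AC adds A, C; AK→CDJ adds D, J → {A, C, D, J, K}.
{A, D}⁺: AD→C adds C; ACD→K adds K; AK→CDJ adds J → {A, C, D, J, K}. Minimal: {D}⁺ = {D}; {A}⁺ = {A} — none reach the full schema.
{A, C, J}⁺: ACJ→D adds D; ACD→K adds K → {A, C, D, J, K}. Minimal: {C, J}⁺ = {C, J}; {A, J}⁺ = {A, J}; {A, C}⁺ = {A, C} — none reach the full schema.
Any other superkey contains one of these as a subset, so there are no further candidate keys.

K; AD; ACJ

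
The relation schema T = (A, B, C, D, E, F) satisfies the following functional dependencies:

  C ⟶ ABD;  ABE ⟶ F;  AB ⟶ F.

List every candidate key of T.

{C, E}

Attributes C, E never appear on any right-hand side, so every candidate key must contain {C, E}.
{C, E}⁺ = {A, B, C, D, E, F}, which is all of the schema, so {C, E} is the only candidate key.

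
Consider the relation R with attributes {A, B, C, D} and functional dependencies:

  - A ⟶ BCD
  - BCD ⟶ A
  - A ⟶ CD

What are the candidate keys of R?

A, BCD

{A}⁺: A→BCD adds B, C, D → {A, B, C, D}.
{B, C, D}⁺: BCD→A adds A → {A, B, C, D}. Minimal: {C, D}⁺ = {C, D}; {B, D}⁺ = {B, D}; {B, C}⁺ = {B, C} — none reach the full schema.
Any other superkey contains one of these as a subset, so there are no further candidate keys.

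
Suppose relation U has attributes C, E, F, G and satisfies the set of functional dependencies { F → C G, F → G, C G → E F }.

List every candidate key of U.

{F}⁺: F→CG adds C, G; CG→EF adds E → {C, E, F, G}.
{C, G}⁺: CG→EF adds E, F → {C, E, F, G}. Minimal: {G}⁺ = {G}; {C}⁺ = {C} — none reach the full schema.

{F}; {C, G}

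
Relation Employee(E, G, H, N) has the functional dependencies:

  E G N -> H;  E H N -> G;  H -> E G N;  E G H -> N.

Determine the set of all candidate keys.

H; EGN

{H}⁺: H→EGN adds E, G, N → {E, G, H, N}.
{E, G, N}⁺: EGN→H adds H → {E, G, H, N}. Minimal: {G, N}⁺ = {G, N}; {E, N}⁺ = {E, N}; {E, G}⁺ = {E, G} — none reach the full schema.
Any other superkey contains one of these as a subset, so there are no further candidate keys.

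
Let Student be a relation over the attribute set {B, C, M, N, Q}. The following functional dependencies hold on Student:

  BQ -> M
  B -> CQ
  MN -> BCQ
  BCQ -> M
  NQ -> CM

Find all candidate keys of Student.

BN, MN, NQ

Attribute N never appears on the right-hand side of any dependency, so N must belong to every candidate key.
{N}⁺ = {N}, which is not all of the schema, so we must add further attributes.
{B, N}⁺: B→CQ adds C, Q; BCQ→M adds M → {B, C, M, N, Q}. Minimal: {N}⁺ = {N}; {B}⁺ = {B, C, M, Q} — none reach the full schema.
{M, N}⁺: MN→BCQ adds B, C, Q → {B, C, M, N, Q}. Minimal: {N}⁺ = {N}; {M}⁺ = {M} — none reach the full schema.
{N, Q}⁺: NQ→CM adds C, M; MN→BCQ adds B → {B, C, M, N, Q}. Minimal: {Q}⁺ = {Q}; {N}⁺ = {N} — none reach the full schema.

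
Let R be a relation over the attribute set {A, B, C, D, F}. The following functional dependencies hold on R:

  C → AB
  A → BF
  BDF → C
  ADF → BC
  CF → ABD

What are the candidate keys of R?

{C}⁺: C→AB adds A, B; A→BF adds F; CF→ABD adds D → {A, B, C, D, F}.
{A, D}⁺: A→BF adds B, F; BDF→C adds C → {A, B, C, D, F}.
{B, D, F}⁺: BDF→C adds C; CF→ABD adds A → {A, B, C, D, F}.

C, AD, BDF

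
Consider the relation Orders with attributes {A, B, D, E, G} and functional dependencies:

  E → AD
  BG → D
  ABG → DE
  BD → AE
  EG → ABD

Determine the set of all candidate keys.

{B, G}; {E, G}

Attribute G never appears on the right-hand side of any dependency, so G must belong to every candidate key.
{G}⁺ = {G}, which is not all of the schema, so we must add further attributes.
{B, G}⁺: BG→D adds D; BD→AE adds A, E → {A, B, D, E, G}. Minimal: {G}⁺ = {G}; {B}⁺ = {B} — none reach the full schema.
{E, G}⁺: E→AD adds A, D; EG→ABD adds B → {A, B, D, E, G}. Minimal: {G}⁺ = {G}; {E}⁺ = {A, D, E} — none reach the full schema.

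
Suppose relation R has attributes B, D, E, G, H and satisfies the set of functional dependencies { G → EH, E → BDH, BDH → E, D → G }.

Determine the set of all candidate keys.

{D}⁺: D→G adds G; G→EH adds E, H; E→BDH adds B → {B, D, E, G, H}.
{E}⁺: E→BDH adds B, D, H; D→G adds G → {B, D, E, G, H}.
{G}⁺: G→EH adds E, H; E→BDH adds B, D → {B, D, E, G, H}.
Any other superkey contains one of these as a subset, so there are no further candidate keys.

{D}, {E}, {G}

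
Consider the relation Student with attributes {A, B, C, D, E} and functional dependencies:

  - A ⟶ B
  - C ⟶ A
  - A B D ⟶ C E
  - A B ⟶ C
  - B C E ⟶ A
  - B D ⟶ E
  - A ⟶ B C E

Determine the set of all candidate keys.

AD; CD

Attribute D never appears on the right-hand side of any dependency, so D must belong to every candidate key.
{D}⁺ = {D}, which is not all of the schema, so we must add further attributes.
{A, D}⁺: A→B adds B; ABD→CE adds C, E → {A, B, C, D, E}.
{C, D}⁺: C→A adds A; A→BCE adds B, E → {A, B, C, D, E}.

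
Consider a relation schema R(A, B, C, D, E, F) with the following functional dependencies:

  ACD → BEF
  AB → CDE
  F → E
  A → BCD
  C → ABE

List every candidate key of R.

{A}⁺: A→BCD adds B, C, D; C→ABE adds E; ACD→BEF adds F → {A, B, C, D, E, F}.
{C}⁺: C→ABE adds A, B, E; AB→CDE adds D; ACD→BEF adds F → {A, B, C, D, E, F}.
Any other superkey contains one of these as a subset, so there are no further candidate keys.

{A}; {C}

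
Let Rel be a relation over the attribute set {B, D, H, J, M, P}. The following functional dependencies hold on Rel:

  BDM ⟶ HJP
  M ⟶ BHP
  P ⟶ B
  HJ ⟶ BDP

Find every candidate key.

{D, M}, {J, M}

Attribute M never appears on the right-hand side of any dependency, so M must belong to every candidate key.
{M}⁺ = {B, H, M, P}, which is not all of the schema, so we must add further attributes.
{D, M}⁺: M→BHP adds B, H, P; BDM→HJP adds J → {B, D, H, J, M, P}.
{J, M}⁺: M→BHP adds B, H, P; HJ→BDP adds D → {B, D, H, J, M, P}.
Any other superkey contains one of these as a subset, so there are no further candidate keys.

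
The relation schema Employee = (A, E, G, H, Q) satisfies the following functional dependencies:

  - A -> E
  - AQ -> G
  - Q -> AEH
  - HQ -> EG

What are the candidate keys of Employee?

Attribute Q never appears on the right-hand side of any dependency, so Q must belong to every candidate key.
{Q}⁺ = {A, E, G, H, Q}, which is all of the schema, so {Q} is the only candidate key.

{Q}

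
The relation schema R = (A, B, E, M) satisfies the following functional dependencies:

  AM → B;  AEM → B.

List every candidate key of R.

{A, E, M}

Attributes A, E, M never appear on any right-hand side, so every candidate key must contain {A, E, M}.
{A, E, M}⁺ = {A, B, E, M}, which is all of the schema, so {A, E, M} is the only candidate key.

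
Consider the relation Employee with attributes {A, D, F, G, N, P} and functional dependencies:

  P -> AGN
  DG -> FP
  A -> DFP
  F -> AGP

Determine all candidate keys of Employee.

{A}⁺: A→DFP adds D, F, P; F→AGP adds G; P→AGN adds N → {A, D, F, G, N, P}.
{F}⁺: F→AGP adds A, G, P; P→AGN adds N; A→DFP adds D → {A, D, F, G, N, P}.
{P}⁺: P→AGN adds A, G, N; A→DFP adds D, F → {A, D, F, G, N, P}.
{D, G}⁺: DG→FP adds F, P; F→AGP adds A; P→AGN adds N → {A, D, F, G, N, P}.
Any other superkey contains one of these as a subset, so there are no further candidate keys.

{A}, {F}, {P}, {D, G}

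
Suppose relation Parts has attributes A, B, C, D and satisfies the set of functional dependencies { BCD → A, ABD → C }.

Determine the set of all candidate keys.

Attributes B, D never appear on any right-hand side, so every candidate key must contain {B, D}.
{B, D}⁺ = {B, D}, which is not all of the schema, so we must add further attributes.
{A, B, D}⁺: ABD→C adds C → {A, B, C, D}. Minimal: {B, D}⁺ = {B, D}; {A, D}⁺ = {A, D}; {A, B}⁺ = {A, B} — none reach the full schema.
{B, C, D}⁺: BCD→A adds A → {A, B, C, D}. Minimal: {C, D}⁺ = {C, D}; {B, D}⁺ = {B, D}; {B, C}⁺ = {B, C} — none reach the full schema.

{A, B, D}, {B, C, D}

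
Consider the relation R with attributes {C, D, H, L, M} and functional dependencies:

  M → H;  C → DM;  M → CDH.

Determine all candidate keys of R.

Attribute L never appears on the right-hand side of any dependency, so L must belong to every candidate key.
{L}⁺ = {L}, which is not all of the schema, so we must add further attributes.
{C, L}⁺: C→DM adds D, M; M→CDH adds H → {C, D, H, L, M}. Minimal: {L}⁺ = {L}; {C}⁺ = {C, D, H, M} — none reach the full schema.
{L, M}⁺: M→H adds H; M→CDH adds C, D → {C, D, H, L, M}. Minimal: {M}⁺ = {C, D, H, M}; {L}⁺ = {L} — none reach the full schema.

{C, L}; {L, M}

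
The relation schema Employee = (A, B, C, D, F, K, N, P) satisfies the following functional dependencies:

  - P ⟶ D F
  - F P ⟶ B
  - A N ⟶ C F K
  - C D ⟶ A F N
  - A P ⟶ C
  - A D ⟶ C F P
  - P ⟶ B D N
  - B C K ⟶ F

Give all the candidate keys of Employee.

{A, D}⁺: AD→CFP adds C, F, P; P→BDN adds B, N; AN→CFK adds K → {A, B, C, D, F, K, N, P}. Minimal: {D}⁺ = {D}; {A}⁺ = {A} — none reach the full schema.
{A, P}⁺: P→DF adds D, F; FP→B adds B; AP→C adds C; P→BDN adds N; AN→CFK adds K → {A, B, C, D, F, K, N, P}. Minimal: {P}⁺ = {B, D, F, N, P}; {A}⁺ = {A} — none reach the full schema.
{C, D}⁺: CD→AFN adds A, F, N; AD→CFP adds P; P→BDN adds B; AN→CFK adds K → {A, B, C, D, F, K, N, P}. Minimal: {D}⁺ = {D}; {C}⁺ = {C} — none reach the full schema.
{C, P}⁺: P→DF adds D, F; FP→B adds B; CD→AFN adds A, N; AN→CFK adds K → {A, B, C, D, F, K, N, P}. Minimal: {P}⁺ = {B, D, F, N, P}; {C}⁺ = {C} — none reach the full schema.
Any other superkey contains one of these as a subset, so there are no further candidate keys.

{A, D}, {A, P}, {C, D}, {C, P}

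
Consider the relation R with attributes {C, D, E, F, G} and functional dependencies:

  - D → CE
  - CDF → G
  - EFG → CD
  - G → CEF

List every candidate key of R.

{G}⁺: G→CEF adds C, E, F; EFG→CD adds D → {C, D, E, F, G}.
{D, F}⁺: D→CE adds C, E; CDF→G adds G → {C, D, E, F, G}. Minimal: {F}⁺ = {F}; {D}⁺ = {C, D, E} — none reach the full schema.
Any other superkey contains one of these as a subset, so there are no further candidate keys.

(G), (D, F)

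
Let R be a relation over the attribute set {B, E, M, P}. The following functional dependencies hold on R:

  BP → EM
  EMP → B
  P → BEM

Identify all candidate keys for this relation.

Attribute P never appears on the right-hand side of any dependency, so P must belong to every candidate key.
{P}⁺ = {B, E, M, P}, which is all of the schema, so {P} is the only candidate key.

(P)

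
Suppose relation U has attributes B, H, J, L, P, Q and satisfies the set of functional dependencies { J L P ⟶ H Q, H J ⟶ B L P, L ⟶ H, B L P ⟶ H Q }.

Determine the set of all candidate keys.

{H, J}⁺: HJ→BLP adds B, L, P; BLP→HQ adds Q → {B, H, J, L, P, Q}. Minimal: {J}⁺ = {J}; {H}⁺ = {H} — none reach the full schema.
{J, L}⁺: L→H adds H; HJ→BLP adds B, P; BLP→HQ adds Q → {B, H, J, L, P, Q}. Minimal: {L}⁺ = {H, L}; {J}⁺ = {J} — none reach the full schema.

{H, J}; {J, L}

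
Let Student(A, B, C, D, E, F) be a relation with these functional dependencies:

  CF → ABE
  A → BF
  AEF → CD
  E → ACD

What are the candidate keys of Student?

{E}⁺: E→ACD adds A, C, D; A→BF adds B, F → {A, B, C, D, E, F}.
{A, C}⁺: A→BF adds B, F; CF→ABE adds E; AEF→CD adds D → {A, B, C, D, E, F}. Minimal: {C}⁺ = {C}; {A}⁺ = {A, B, F} — none reach the full schema.
{C, F}⁺: CF→ABE adds A, B, E; AEF→CD adds D → {A, B, C, D, E, F}. Minimal: {F}⁺ = {F}; {C}⁺ = {C} — none reach the full schema.

E, AC, CF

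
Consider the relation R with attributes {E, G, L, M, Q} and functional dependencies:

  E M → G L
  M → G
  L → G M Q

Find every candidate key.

Attribute E never appears on the right-hand side of any dependency, so E must belong to every candidate key.
{E}⁺ = {E}, which is not all of the schema, so we must add further attributes.
{E, L}⁺: L→GMQ adds G, M, Q → {E, G, L, M, Q}. Minimal: {L}⁺ = {G, L, M, Q}; {E}⁺ = {E} — none reach the full schema.
{E, M}⁺: EM→GL adds G, L; L→GMQ adds Q → {E, G, L, M, Q}. Minimal: {M}⁺ = {G, M}; {E}⁺ = {E} — none reach the full schema.
Any other superkey contains one of these as a subset, so there are no further candidate keys.

{E, L}, {E, M}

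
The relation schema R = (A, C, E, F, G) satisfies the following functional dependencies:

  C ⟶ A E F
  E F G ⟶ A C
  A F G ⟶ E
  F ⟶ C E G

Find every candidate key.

C, F

{C}⁺: C→AEF adds A, E, F; F→CEG adds G → {A, C, E, F, G}.
{F}⁺: F→CEG adds C, E, G; C→AEF adds A → {A, C, E, F, G}.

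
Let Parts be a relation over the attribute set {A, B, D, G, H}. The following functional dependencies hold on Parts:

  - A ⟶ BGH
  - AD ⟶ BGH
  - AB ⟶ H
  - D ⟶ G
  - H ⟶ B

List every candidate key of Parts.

Attributes A, D never appear on any right-hand side, so every candidate key must contain {A, D}.
{A, D}⁺ = {A, B, D, G, H}, which is all of the schema, so {A, D} is the only candidate key.

AD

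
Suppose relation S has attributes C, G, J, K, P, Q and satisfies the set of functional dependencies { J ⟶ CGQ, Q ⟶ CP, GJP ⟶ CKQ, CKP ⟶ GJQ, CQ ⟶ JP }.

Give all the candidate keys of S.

{J}⁺: J→CGQ adds C, G, Q; Q→CP adds P; GJP→CKQ adds K → {C, G, J, K, P, Q}.
{Q}⁺: Q→CP adds C, P; CQ→JP adds J; J→CGQ adds G; GJP→CKQ adds K → {C, G, J, K, P, Q}.
{C, K, P}⁺: CKP→GJQ adds G, J, Q → {C, G, J, K, P, Q}. Minimal: {K, P}⁺ = {K, P}; {C, P}⁺ = {C, P}; {C, K}⁺ = {C, K} — none reach the full schema.
Any other superkey contains one of these as a subset, so there are no further candidate keys.

(J), (Q), (C, K, P)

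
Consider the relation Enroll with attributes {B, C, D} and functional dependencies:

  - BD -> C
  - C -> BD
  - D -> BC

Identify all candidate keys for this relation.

C, D

{C}⁺: C→BD adds B, D → {B, C, D}.
{D}⁺: D→BC adds B, C → {B, C, D}.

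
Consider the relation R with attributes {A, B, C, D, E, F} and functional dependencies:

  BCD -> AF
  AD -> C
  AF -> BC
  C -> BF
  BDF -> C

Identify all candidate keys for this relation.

Attributes D, E never appear on any right-hand side, so every candidate key must contain {D, E}.
{D, E}⁺ = {D, E}, which is not all of the schema, so we must add further attributes.
{A, D, E}⁺: AD→C adds C; C→BF adds B, F → {A, B, C, D, E, F}. Minimal: {D, E}⁺ = {D, E}; {A, E}⁺ = {A, E}; {A, D}⁺ = {A, B, C, D, F} — none reach the full schema.
{C, D, E}⁺: C→BF adds B, F; BCD→AF adds A → {A, B, C, D, E, F}. Minimal: {D, E}⁺ = {D, E}; {C, E}⁺ = {B, C, E, F}; {C, D}⁺ = {A, B, C, D, F} — none reach the full schema.
{B, D, E, F}⁺: BDF→C adds C; BCD→AF adds A → {A, B, C, D, E, F}. Minimal: {D, E, F}⁺ = {D, E, F}; {B, E, F}⁺ = {B, E, F}; {B, D, F}⁺ = {A, B, C, D, F}; … — none reach the full schema.

ADE; CDE; BDEF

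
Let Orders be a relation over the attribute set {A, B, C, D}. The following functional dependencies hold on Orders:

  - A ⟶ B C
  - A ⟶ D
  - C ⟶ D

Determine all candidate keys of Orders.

(A)

Attribute A never appears on the right-hand side of any dependency, so A must belong to every candidate key.
{A}⁺ = {A, B, C, D}, which is all of the schema, so {A} is the only candidate key.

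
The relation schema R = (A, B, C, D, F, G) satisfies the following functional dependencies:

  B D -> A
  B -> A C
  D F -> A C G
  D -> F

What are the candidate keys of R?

{B, D}

{B, D}⁺: BD→A adds A; B→AC adds C; D→F adds F; DF→ACG adds G → {A, B, C, D, F, G}. Minimal: {D}⁺ = {A, C, D, F, G}; {B}⁺ = {A, B, C} — none reach the full schema.
No other minimal superkey exists.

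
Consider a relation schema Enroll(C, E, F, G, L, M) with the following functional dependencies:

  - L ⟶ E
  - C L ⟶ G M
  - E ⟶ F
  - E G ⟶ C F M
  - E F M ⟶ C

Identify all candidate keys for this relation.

Attribute L never appears on the right-hand side of any dependency, so L must belong to every candidate key.
{L}⁺ = {E, F, L}, which is not all of the schema, so we must add further attributes.
{C, L}⁺: L→E adds E; CL→GM adds G, M; E→F adds F → {C, E, F, G, L, M}.
{G, L}⁺: L→E adds E; E→F adds F; EG→CFM adds C, M → {C, E, F, G, L, M}.
{L, M}⁺: L→E adds E; E→F adds F; EFM→C adds C; CL→GM adds G → {C, E, F, G, L, M}.

(C, L), (G, L), (L, M)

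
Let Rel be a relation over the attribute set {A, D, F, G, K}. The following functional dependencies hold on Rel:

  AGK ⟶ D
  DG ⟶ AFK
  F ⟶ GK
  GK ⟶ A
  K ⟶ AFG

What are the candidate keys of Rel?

{F}⁺: F→GK adds G, K; GK→A adds A; AGK→D adds D → {A, D, F, G, K}.
{K}⁺: K→AFG adds A, F, G; AGK→D adds D → {A, D, F, G, K}.
{D, G}⁺: DG→AFK adds A, F, K → {A, D, F, G, K}.

{F}; {K}; {D, G}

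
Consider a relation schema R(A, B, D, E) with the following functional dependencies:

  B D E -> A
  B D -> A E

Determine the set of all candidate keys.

BD

Attributes B, D never appear on any right-hand side, so every candidate key must contain {B, D}.
{B, D}⁺ = {A, B, D, E}, which is all of the schema, so {B, D} is the only candidate key.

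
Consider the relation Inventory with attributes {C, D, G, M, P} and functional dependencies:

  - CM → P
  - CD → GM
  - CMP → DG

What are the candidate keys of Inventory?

CD; CM

Attribute C never appears on the right-hand side of any dependency, so C must belong to every candidate key.
{C}⁺ = {C}, which is not all of the schema, so we must add further attributes.
{C, D}⁺: CD→GM adds G, M; CM→P adds P → {C, D, G, M, P}. Minimal: {D}⁺ = {D}; {C}⁺ = {C} — none reach the full schema.
{C, M}⁺: CM→P adds P; CMP→DG adds D, G → {C, D, G, M, P}. Minimal: {M}⁺ = {M}; {C}⁺ = {C} — none reach the full schema.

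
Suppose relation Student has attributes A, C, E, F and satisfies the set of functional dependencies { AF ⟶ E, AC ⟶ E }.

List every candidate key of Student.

Attributes A, C, F never appear on any right-hand side, so every candidate key must contain {A, C, F}.
{A, C, F}⁺ = {A, C, E, F}, which is all of the schema, so {A, C, F} is the only candidate key.

{A, C, F}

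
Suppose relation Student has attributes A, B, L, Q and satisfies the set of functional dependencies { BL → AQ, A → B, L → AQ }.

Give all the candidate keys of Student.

L

Attribute L never appears on the right-hand side of any dependency, so L must belong to every candidate key.
{L}⁺ = {A, B, L, Q}, which is all of the schema, so {L} is the only candidate key.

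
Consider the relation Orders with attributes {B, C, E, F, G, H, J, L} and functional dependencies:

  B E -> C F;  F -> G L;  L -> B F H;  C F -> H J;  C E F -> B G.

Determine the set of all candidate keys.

Attribute E never appears on the right-hand side of any dependency, so E must belong to every candidate key.
{E}⁺ = {E}, which is not all of the schema, so we must add further attributes.
{B, E}⁺: BE→CF adds C, F; F→GL adds G, L; L→BFH adds H; CF→HJ adds J → {B, C, E, F, G, H, J, L}. Minimal: {E}⁺ = {E}; {B}⁺ = {B} — none reach the full schema.
{E, F}⁺: F→GL adds G, L; L→BFH adds B, H; BE→CF adds C; CF→HJ adds J → {B, C, E, F, G, H, J, L}. Minimal: {F}⁺ = {B, F, G, H, L}; {E}⁺ = {E} — none reach the full schema.
{E, L}⁺: L→BFH adds B, F, H; BE→CF adds C; F→GL adds G; CF→HJ adds J → {B, C, E, F, G, H, J, L}. Minimal: {L}⁺ = {B, F, G, H, L}; {E}⁺ = {E} — none reach the full schema.
Any other superkey contains one of these as a subset, so there are no further candidate keys.

(B, E), (E, F), (E, L)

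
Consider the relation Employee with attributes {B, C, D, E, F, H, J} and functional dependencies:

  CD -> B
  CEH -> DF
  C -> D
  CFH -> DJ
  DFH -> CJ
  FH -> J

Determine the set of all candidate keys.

Attributes E, H never appear on any right-hand side, so every candidate key must contain {E, H}.
{E, H}⁺ = {E, H}, which is not all of the schema, so we must add further attributes.
{C, E, H}⁺: CEH→DF adds D, F; CFH→DJ adds J; CD→B adds B → {B, C, D, E, F, H, J}. Minimal: {E, H}⁺ = {E, H}; {C, H}⁺ = {B, C, D, H}; {C, E}⁺ = {B, C, D, E} — none reach the full schema.
{D, E, F, H}⁺: DFH→CJ adds C, J; CD→B adds B → {B, C, D, E, F, H, J}. Minimal: {E, F, H}⁺ = {E, F, H, J}; {D, F, H}⁺ = {B, C, D, F, H, J}; {D, E, H}⁺ = {D, E, H}; … — none reach the full schema.
Any other superkey contains one of these as a subset, so there are no further candidate keys.

{C, E, H}, {D, E, F, H}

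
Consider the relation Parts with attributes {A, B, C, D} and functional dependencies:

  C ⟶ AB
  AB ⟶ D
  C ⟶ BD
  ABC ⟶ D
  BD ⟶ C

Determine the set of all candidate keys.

{C}⁺: C→AB adds A, B; AB→D adds D → {A, B, C, D}.
{A, B}⁺: AB→D adds D; BD→C adds C → {A, B, C, D}. Minimal: {B}⁺ = {B}; {A}⁺ = {A} — none reach the full schema.
{B, D}⁺: BD→C adds C; C→AB adds A → {A, B, C, D}. Minimal: {D}⁺ = {D}; {B}⁺ = {B} — none reach the full schema.
Any other superkey contains one of these as a subset, so there are no further candidate keys.

{C}, {A, B}, {B, D}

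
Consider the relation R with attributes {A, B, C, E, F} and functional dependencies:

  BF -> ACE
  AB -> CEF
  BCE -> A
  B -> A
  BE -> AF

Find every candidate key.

Attribute B never appears on the right-hand side of any dependency, so B must belong to every candidate key.
{B}⁺ = {A, B, C, E, F}, which is all of the schema, so {B} is the only candidate key.

{B}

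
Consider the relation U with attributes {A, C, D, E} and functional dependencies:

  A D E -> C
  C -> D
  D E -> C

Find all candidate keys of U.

{A, C, E}⁺: C→D adds D → {A, C, D, E}. Minimal: {C, E}⁺ = {C, D, E}; {A, E}⁺ = {A, E}; {A, C}⁺ = {A, C, D} — none reach the full schema.
{A, D, E}⁺: ADE→C adds C → {A, C, D, E}. Minimal: {D, E}⁺ = {C, D, E}; {A, E}⁺ = {A, E}; {A, D}⁺ = {A, D} — none reach the full schema.
Any other superkey contains one of these as a subset, so there are no further candidate keys.

ACE, ADE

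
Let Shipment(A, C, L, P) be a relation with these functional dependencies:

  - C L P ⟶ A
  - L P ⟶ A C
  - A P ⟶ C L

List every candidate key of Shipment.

AP; LP

Attribute P never appears on the right-hand side of any dependency, so P must belong to every candidate key.
{P}⁺ = {P}, which is not all of the schema, so we must add further attributes.
{A, P}⁺: AP→CL adds C, L → {A, C, L, P}. Minimal: {P}⁺ = {P}; {A}⁺ = {A} — none reach the full schema.
{L, P}⁺: LP→AC adds A, C → {A, C, L, P}. Minimal: {P}⁺ = {P}; {L}⁺ = {L} — none reach the full schema.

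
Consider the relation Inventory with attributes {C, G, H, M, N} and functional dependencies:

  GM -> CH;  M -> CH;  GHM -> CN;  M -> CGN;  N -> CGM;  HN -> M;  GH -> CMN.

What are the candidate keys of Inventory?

{M}⁺: M→CH adds C, H; M→CGN adds G, N → {C, G, H, M, N}.
{N}⁺: N→CGM adds C, G, M; GM→CH adds H → {C, G, H, M, N}.
{G, H}⁺: GH→CMN adds C, M, N → {C, G, H, M, N}.

(M); (N); (G, H)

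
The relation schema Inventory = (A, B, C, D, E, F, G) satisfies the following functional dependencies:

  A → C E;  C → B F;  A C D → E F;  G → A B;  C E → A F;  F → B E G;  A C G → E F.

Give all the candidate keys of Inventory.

Attribute D never appears on the right-hand side of any dependency, so D must belong to every candidate key.
{D}⁺ = {D}, which is not all of the schema, so we must add further attributes.
{A, D}⁺: A→CE adds C, E; C→BF adds B, F; F→BEG adds G → {A, B, C, D, E, F, G}. Minimal: {D}⁺ = {D}; {A}⁺ = {A, B, C, E, F, G} — none reach the full schema.
{C, D}⁺: C→BF adds B, F; F→BEG adds E, G; G→AB adds A → {A, B, C, D, E, F, G}. Minimal: {D}⁺ = {D}; {C}⁺ = {A, B, C, E, F, G} — none reach the full schema.
{D, F}⁺: F→BEG adds B, E, G; G→AB adds A; A→CE adds C → {A, B, C, D, E, F, G}. Minimal: {F}⁺ = {A, B, C, E, F, G}; {D}⁺ = {D} — none reach the full schema.
{D, G}⁺: G→AB adds A, B; A→CE adds C, E; C→BF adds F → {A, B, C, D, E, F, G}. Minimal: {G}⁺ = {A, B, C, E, F, G}; {D}⁺ = {D} — none reach the full schema.
Any other superkey contains one of these as a subset, so there are no further candidate keys.

(A, D), (C, D), (D, F), (D, G)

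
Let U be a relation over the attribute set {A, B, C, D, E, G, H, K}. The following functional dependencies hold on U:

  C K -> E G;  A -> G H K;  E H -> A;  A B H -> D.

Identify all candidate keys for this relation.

Attributes B, C never appear on any right-hand side, so every candidate key must contain {B, C}.
{B, C}⁺ = {B, C}, which is not all of the schema, so we must add further attributes.
{A, B, C}⁺: A→GHK adds G, H, K; ABH→D adds D; CK→EG adds E → {A, B, C, D, E, G, H, K}. Minimal: {B, C}⁺ = {B, C}; {A, C}⁺ = {A, C, E, G, H, K}; {A, B}⁺ = {A, B, D, G, H, K} — none reach the full schema.
{B, C, E, H}⁺: EH→A adds A; ABH→D adds D; A→GHK adds G, K → {A, B, C, D, E, G, H, K}. Minimal: {C, E, H}⁺ = {A, C, E, G, H, K}; {B, E, H}⁺ = {A, B, D, E, G, H, K}; {B, C, H}⁺ = {B, C, H}; … — none reach the full schema.
{B, C, H, K}⁺: CK→EG adds E, G; EH→A adds A; ABH→D adds D → {A, B, C, D, E, G, H, K}. Minimal: {C, H, K}⁺ = {A, C, E, G, H, K}; {B, H, K}⁺ = {B, H, K}; {B, C, K}⁺ = {B, C, E, G, K}; … — none reach the full schema.

{A, B, C}, {B, C, E, H}, {B, C, H, K}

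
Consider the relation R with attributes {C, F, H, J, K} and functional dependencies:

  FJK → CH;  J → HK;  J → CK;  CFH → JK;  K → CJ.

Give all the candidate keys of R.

{F, J}⁺: J→HK adds H, K; J→CK adds C → {C, F, H, J, K}. Minimal: {J}⁺ = {C, H, J, K}; {F}⁺ = {F} — none reach the full schema.
{F, K}⁺: K→CJ adds C, J; FJK→CH adds H → {C, F, H, J, K}. Minimal: {K}⁺ = {C, H, J, K}; {F}⁺ = {F} — none reach the full schema.
{C, F, H}⁺: CFH→JK adds J, K → {C, F, H, J, K}. Minimal: {F, H}⁺ = {F, H}; {C, H}⁺ = {C, H}; {C, F}⁺ = {C, F} — none reach the full schema.
Any other superkey contains one of these as a subset, so there are no further candidate keys.

(F, J), (F, K), (C, F, H)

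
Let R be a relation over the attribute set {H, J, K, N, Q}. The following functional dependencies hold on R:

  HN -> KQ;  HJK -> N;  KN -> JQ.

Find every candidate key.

{H, N}; {H, J, K}

Attribute H never appears on the right-hand side of any dependency, so H must belong to every candidate key.
{H}⁺ = {H}, which is not all of the schema, so we must add further attributes.
{H, N}⁺: HN→KQ adds K, Q; KN→JQ adds J → {H, J, K, N, Q}.
{H, J, K}⁺: HJK→N adds N; KN→JQ adds Q → {H, J, K, N, Q}.
Any other superkey contains one of these as a subset, so there are no further candidate keys.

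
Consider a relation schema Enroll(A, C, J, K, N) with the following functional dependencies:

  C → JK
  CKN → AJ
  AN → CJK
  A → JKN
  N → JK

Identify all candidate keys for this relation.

{A}⁺: A→JKN adds J, K, N; AN→CJK adds C → {A, C, J, K, N}.
{C, N}⁺: C→JK adds J, K; CKN→AJ adds A → {A, C, J, K, N}.

A; CN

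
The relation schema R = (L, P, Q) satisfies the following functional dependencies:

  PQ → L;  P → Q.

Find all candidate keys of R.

Attribute P never appears on the right-hand side of any dependency, so P must belong to every candidate key.
{P}⁺ = {L, P, Q}, which is all of the schema, so {P} is the only candidate key.

{P}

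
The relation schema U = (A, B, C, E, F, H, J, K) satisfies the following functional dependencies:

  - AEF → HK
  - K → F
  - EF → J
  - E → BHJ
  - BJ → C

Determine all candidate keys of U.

Attributes A, E never appear on any right-hand side, so every candidate key must contain {A, E}.
{A, E}⁺ = {A, B, C, E, H, J}, which is not all of the schema, so we must add further attributes.
{A, E, F}⁺: AEF→HK adds H, K; EF→J adds J; E→BHJ adds B; BJ→C adds C → {A, B, C, E, F, H, J, K}. Minimal: {E, F}⁺ = {B, C, E, F, H, J}; {A, F}⁺ = {A, F}; {A, E}⁺ = {A, B, C, E, H, J} — none reach the full schema.
{A, E, K}⁺: K→F adds F; EF→J adds J; E→BHJ adds B, H; BJ→C adds C → {A, B, C, E, F, H, J, K}. Minimal: {E, K}⁺ = {B, C, E, F, H, J, K}; {A, K}⁺ = {A, F, K}; {A, E}⁺ = {A, B, C, E, H, J} — none reach the full schema.
Any other superkey contains one of these as a subset, so there are no further candidate keys.

(A, E, F), (A, E, K)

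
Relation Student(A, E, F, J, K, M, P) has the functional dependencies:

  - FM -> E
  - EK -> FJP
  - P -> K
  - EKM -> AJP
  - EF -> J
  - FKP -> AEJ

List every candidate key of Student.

{E, K, M}; {E, M, P}; {F, K, M}; {F, M, P}

Attribute M never appears on the right-hand side of any dependency, so M must belong to every candidate key.
{M}⁺ = {M}, which is not all of the schema, so we must add further attributes.
{E, K, M}⁺: EK→FJP adds F, J, P; EKM→AJP adds A → {A, E, F, J, K, M, P}. Minimal: {K, M}⁺ = {K, M}; {E, M}⁺ = {E, M}; {E, K}⁺ = {A, E, F, J, K, P} — none reach the full schema.
{E, M, P}⁺: P→K adds K; EKM→AJP adds A, J; EK→FJP adds F → {A, E, F, J, K, M, P}. Minimal: {M, P}⁺ = {K, M, P}; {E, P}⁺ = {A, E, F, J, K, P}; {E, M}⁺ = {E, M} — none reach the full schema.
{F, K, M}⁺: FM→E adds E; EK→FJP adds J, P; EKM→AJP adds A → {A, E, F, J, K, M, P}. Minimal: {K, M}⁺ = {K, M}; {F, M}⁺ = {E, F, J, M}; {F, K}⁺ = {F, K} — none reach the full schema.
{F, M, P}⁺: FM→E adds E; P→K adds K; EKM→AJP adds A, J → {A, E, F, J, K, M, P}. Minimal: {M, P}⁺ = {K, M, P}; {F, P}⁺ = {A, E, F, J, K, P}; {F, M}⁺ = {E, F, J, M} — none reach the full schema.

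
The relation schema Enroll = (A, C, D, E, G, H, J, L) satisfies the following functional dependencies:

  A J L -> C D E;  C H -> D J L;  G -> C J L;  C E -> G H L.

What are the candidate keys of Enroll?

Attribute A never appears on the right-hand side of any dependency, so A must belong to every candidate key.
{A}⁺ = {A}, which is not all of the schema, so we must add further attributes.
{A, G}⁺: G→CJL adds C, J, L; AJL→CDE adds D, E; CE→GHL adds H → {A, C, D, E, G, H, J, L}.
{A, C, E}⁺: CE→GHL adds G, H, L; CH→DJL adds D, J → {A, C, D, E, G, H, J, L}.
{A, C, H}⁺: CH→DJL adds D, J, L; AJL→CDE adds E; CE→GHL adds G → {A, C, D, E, G, H, J, L}.
{A, J, L}⁺: AJL→CDE adds C, D, E; CE→GHL adds G, H → {A, C, D, E, G, H, J, L}.

{A, G}, {A, C, E}, {A, C, H}, {A, J, L}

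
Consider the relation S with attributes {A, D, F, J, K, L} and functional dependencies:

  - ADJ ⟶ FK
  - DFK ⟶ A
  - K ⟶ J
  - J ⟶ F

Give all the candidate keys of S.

Attributes D, L never appear on any right-hand side, so every candidate key must contain {D, L}.
{D, L}⁺ = {D, L}, which is not all of the schema, so we must add further attributes.
{D, K, L}⁺: K→J adds J; J→F adds F; DFK→A adds A → {A, D, F, J, K, L}.
{A, D, J, L}⁺: ADJ→FK adds F, K → {A, D, F, J, K, L}.
Any other superkey contains one of these as a subset, so there are no further candidate keys.

DKL, ADJL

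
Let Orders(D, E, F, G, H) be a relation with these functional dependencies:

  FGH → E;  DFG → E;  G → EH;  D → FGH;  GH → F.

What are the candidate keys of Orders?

Attribute D never appears on the right-hand side of any dependency, so D must belong to every candidate key.
{D}⁺ = {D, E, F, G, H}, which is all of the schema, so {D} is the only candidate key.

D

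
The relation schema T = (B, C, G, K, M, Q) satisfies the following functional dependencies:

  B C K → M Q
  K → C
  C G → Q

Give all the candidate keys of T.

Attributes B, G, K never appear on any right-hand side, so every candidate key must contain {B, G, K}.
{B, G, K}⁺ = {B, C, G, K, M, Q}, which is all of the schema, so {B, G, K} is the only candidate key.

{B, G, K}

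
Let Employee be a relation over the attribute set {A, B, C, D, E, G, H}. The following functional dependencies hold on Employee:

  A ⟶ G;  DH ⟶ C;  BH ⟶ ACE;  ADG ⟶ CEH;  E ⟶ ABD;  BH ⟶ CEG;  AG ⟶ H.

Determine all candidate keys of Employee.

{E}⁺: E→ABD adds A, B, D; A→G adds G; ADG→CEH adds C, H → {A, B, C, D, E, G, H}.
{A, B}⁺: A→G adds G; AG→H adds H; BH→ACE adds C, E; E→ABD adds D → {A, B, C, D, E, G, H}.
{A, D}⁺: A→G adds G; ADG→CEH adds C, E, H; E→ABD adds B → {A, B, C, D, E, G, H}.
{B, H}⁺: BH→ACE adds A, C, E; E→ABD adds D; BH→CEG adds G → {A, B, C, D, E, G, H}.
Any other superkey contains one of these as a subset, so there are no further candidate keys.

{E}, {A, B}, {A, D}, {B, H}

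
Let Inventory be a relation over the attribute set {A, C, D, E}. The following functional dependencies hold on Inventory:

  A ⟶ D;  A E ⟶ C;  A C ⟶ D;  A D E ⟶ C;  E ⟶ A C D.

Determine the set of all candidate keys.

{E}

Attribute E never appears on the right-hand side of any dependency, so E must belong to every candidate key.
{E}⁺ = {A, C, D, E}, which is all of the schema, so {E} is the only candidate key.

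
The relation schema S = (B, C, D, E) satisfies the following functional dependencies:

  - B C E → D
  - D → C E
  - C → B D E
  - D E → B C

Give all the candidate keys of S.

(C), (D)

{C}⁺: C→BDE adds B, D, E → {B, C, D, E}.
{D}⁺: D→CE adds C, E; C→BDE adds B → {B, C, D, E}.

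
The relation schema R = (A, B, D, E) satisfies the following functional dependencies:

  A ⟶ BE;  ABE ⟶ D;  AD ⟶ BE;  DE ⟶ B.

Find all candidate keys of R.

A

Attribute A never appears on the right-hand side of any dependency, so A must belong to every candidate key.
{A}⁺ = {A, B, D, E}, which is all of the schema, so {A} is the only candidate key.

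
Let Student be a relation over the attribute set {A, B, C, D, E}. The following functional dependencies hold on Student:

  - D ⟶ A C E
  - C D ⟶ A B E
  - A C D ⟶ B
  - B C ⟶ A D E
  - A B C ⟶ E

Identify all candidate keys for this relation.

{D}⁺: D→ACE adds A, C, E; CD→ABE adds B → {A, B, C, D, E}.
{B, C}⁺: BC→ADE adds A, D, E → {A, B, C, D, E}.

D, BC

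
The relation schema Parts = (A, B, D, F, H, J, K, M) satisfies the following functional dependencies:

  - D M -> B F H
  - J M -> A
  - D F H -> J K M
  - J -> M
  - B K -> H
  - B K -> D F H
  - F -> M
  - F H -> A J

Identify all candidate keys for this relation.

{B, K}, {D, F}, {D, J}, {D, M}

{B, K}⁺: BK→H adds H; BK→DFH adds D, F; F→M adds M; FH→AJ adds A, J → {A, B, D, F, H, J, K, M}. Minimal: {K}⁺ = {K}; {B}⁺ = {B} — none reach the full schema.
{D, F}⁺: F→M adds M; DM→BFH adds B, H; DFH→JKM adds J, K; FH→AJ adds A → {A, B, D, F, H, J, K, M}. Minimal: {F}⁺ = {F, M}; {D}⁺ = {D} — none reach the full schema.
{D, J}⁺: J→M adds M; DM→BFH adds B, F, H; JM→A adds A; DFH→JKM adds K → {A, B, D, F, H, J, K, M}. Minimal: {J}⁺ = {A, J, M}; {D}⁺ = {D} — none reach the full schema.
{D, M}⁺: DM→BFH adds B, F, H; DFH→JKM adds J, K; FH→AJ adds A → {A, B, D, F, H, J, K, M}. Minimal: {M}⁺ = {M}; {D}⁺ = {D} — none reach the full schema.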